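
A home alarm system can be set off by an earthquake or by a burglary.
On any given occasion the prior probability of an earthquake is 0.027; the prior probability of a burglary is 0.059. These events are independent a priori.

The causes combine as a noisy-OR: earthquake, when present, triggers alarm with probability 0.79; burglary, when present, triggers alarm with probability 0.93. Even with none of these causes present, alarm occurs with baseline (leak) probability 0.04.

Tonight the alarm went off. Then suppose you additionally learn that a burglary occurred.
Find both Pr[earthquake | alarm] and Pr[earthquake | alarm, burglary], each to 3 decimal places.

Under noisy-OR, P(alarm | causes) = 1 − (1−0.04)·∏(1−qᵢ) over the active causes.
Numerator (weight on configurations with earthquake): 0.020285 + 0.001571 = 0.021856
The normalizing constant is 0.04*0.973*0.941 + 0.9328*0.973*0.059 + 0.7984*0.027*0.941 + 0.985888*0.027*0.059 = 0.112029
P(earthquake | alarm) = 0.021856/0.112029 ≈ 0.195

With the extra evidence:
Sum P(alarm|·) weighted by the priors over both values of earthquake:
  P(alarm | burglary) = 0.9328*0.973 + 0.985888*0.027
        = 0.907614 + 0.026619 = 0.934233
Configurations with earthquake contribute 0.026619, so
  P(earthquake | alarm, burglary) = 0.026619 / 0.934233 ≈ 0.028

Pr[earthquake | alarm] ≈ 0.195; Pr[earthquake | alarm, burglary] ≈ 0.028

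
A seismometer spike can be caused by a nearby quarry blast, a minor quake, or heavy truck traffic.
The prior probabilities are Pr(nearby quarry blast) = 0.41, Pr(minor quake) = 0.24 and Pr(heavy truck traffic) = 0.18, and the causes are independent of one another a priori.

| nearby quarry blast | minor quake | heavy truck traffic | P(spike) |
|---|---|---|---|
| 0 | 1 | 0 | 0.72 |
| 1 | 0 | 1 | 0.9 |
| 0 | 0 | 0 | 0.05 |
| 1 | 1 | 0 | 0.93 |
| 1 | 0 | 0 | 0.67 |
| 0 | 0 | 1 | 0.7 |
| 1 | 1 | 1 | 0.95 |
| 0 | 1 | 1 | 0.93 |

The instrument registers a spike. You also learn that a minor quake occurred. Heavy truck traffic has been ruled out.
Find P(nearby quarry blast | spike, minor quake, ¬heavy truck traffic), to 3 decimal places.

Weight on nearby quarry blast=true, given the evidence: 0.93·0.41 = 0.381300
The normalizing constant is 0.72·0.59 + 0.93·0.41 = 0.806100
Posterior = 0.381300 / 0.806100 ≈ 0.473

P(nearby quarry blast | spike, minor quake, ¬heavy truck traffic) ≈ 0.473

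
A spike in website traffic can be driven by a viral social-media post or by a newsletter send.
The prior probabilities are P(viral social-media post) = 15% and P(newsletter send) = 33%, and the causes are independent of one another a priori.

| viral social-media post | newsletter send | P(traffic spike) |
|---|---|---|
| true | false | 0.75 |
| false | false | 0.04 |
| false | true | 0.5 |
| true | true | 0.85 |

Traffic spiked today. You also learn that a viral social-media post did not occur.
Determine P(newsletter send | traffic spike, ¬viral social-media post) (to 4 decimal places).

For the numerator, keep only newsletter send=true terms: 0.5·0.33 = 0.165000
Normalizer over all consistent configurations: 0.04·0.67 + 0.5·0.33 = 0.191800
Posterior = 0.165000 / 0.191800 ≈ 0.8603

P(newsletter send | traffic spike, ¬viral social-media post) ≈ 0.8603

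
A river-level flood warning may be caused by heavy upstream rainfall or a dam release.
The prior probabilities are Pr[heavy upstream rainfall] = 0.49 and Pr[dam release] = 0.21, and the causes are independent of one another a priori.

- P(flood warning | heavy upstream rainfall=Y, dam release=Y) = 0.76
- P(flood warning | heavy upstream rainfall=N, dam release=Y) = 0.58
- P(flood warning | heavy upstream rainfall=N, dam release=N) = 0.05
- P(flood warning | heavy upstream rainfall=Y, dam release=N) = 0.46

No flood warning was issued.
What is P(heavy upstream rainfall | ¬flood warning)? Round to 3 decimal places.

By total probability over the 4 (heavy upstream rainfall, dam release) configurations:
  P(¬flood warning) = 0.95×0.51×0.79 + 0.42×0.51×0.21 + 0.54×0.49×0.79 + 0.24×0.49×0.21
        = 0.382755 + 0.044982 + 0.209034 + 0.024696 = 0.661467
Keeping only the heavy upstream rainfall-present terms gives 0.233730, so
  P(heavy upstream rainfall | ¬flood warning) = 0.233730 / 0.661467 ≈ 0.353

P(heavy upstream rainfall | ¬flood warning) ≈ 0.353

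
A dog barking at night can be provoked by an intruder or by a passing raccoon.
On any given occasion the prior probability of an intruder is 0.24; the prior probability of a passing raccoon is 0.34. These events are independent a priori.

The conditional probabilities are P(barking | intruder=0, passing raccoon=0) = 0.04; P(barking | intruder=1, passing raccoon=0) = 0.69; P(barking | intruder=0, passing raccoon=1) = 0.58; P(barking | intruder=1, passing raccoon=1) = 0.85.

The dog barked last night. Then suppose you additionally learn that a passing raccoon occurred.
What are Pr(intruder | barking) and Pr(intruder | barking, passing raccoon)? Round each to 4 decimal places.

Enumerate the 4 (intruder, passing raccoon) configurations and weight by the priors:
  P(barking) = 0.04·0.76·0.66 + 0.58·0.76·0.34 + 0.69·0.24·0.66 + 0.85·0.24·0.34
        = 0.020064 + 0.149872 + 0.109296 + 0.069360 = 0.348592
The terms with intruder present sum to 0.178656, so
  P(intruder | barking) = 0.178656 / 0.348592 ≈ 0.5125

Now condition on the additional information:
Enumerate both values of intruder and weight by the priors:
  P(barking | passing raccoon) = 0.58*0.76 + 0.85*0.24
        = 0.440800 + 0.204000 = 0.644800
Configurations with intruder contribute 0.204000, so
  P(intruder | barking, passing raccoon) = 0.204000 / 0.644800 ≈ 0.3164

Pr(intruder | barking) ≈ 0.5125; Pr(intruder | barking, passing raccoon) ≈ 0.3164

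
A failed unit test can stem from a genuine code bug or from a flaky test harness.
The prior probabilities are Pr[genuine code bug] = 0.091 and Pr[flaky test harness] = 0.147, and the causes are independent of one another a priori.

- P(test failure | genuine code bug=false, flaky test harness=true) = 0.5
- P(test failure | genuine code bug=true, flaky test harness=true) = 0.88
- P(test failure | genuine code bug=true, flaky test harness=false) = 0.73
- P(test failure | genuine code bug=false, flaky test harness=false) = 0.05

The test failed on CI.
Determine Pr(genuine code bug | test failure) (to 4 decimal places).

Pr(genuine code bug | test failure) ≈ 0.3933

Sum P(test failure|·) weighted by the priors over the 4 (genuine code bug, flaky test harness) configurations:
  P(test failure) = 0.05*0.909*0.853 + 0.5*0.909*0.147 + 0.73*0.091*0.853 + 0.88*0.091*0.147
        = 0.038769 + 0.066811 + 0.056665 + 0.011772 = 0.174017
Keeping only the genuine code bug-present terms gives 0.068437, so
  P(genuine code bug | test failure) = 0.068437 / 0.174017 ≈ 0.3933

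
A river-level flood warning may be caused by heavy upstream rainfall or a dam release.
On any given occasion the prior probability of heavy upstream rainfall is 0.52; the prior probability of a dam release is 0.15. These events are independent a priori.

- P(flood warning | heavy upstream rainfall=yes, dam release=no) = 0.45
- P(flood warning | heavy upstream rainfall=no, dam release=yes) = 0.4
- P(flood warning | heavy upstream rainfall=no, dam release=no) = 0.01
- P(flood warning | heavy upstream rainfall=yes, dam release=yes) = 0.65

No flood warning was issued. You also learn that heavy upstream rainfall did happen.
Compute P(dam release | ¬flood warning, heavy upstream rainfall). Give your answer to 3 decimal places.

P(dam release | ¬flood warning, heavy upstream rainfall) ≈ 0.101

Weight on dam release=true, given the evidence: 0.35×0.15 = 0.052500
The normalizing constant is 0.55×0.85 + 0.35×0.15 = 0.520000
Posterior = 0.052500 / 0.520000 ≈ 0.101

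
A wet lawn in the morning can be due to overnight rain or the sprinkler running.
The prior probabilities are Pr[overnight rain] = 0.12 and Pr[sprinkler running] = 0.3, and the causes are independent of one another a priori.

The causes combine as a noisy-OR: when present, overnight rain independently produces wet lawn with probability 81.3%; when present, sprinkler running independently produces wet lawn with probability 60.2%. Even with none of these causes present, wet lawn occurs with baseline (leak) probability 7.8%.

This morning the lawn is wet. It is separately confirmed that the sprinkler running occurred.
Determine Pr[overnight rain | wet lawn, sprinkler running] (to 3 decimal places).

Pr[overnight rain | wet lawn, sprinkler running] ≈ 0.167

Under noisy-OR, P(wet lawn | causes) = 1 − (1−0.078)·∏(1−qᵢ) over the active causes.
Weight on overnight rain=true, given the evidence: 0.931379×0.12 = 0.111765
Normalizer over all consistent configurations: 0.633044×0.88 + 0.931379×0.12 = 0.668844
P(overnight rain | wet lawn, sprinkler running) = 0.111765/0.668844 ≈ 0.167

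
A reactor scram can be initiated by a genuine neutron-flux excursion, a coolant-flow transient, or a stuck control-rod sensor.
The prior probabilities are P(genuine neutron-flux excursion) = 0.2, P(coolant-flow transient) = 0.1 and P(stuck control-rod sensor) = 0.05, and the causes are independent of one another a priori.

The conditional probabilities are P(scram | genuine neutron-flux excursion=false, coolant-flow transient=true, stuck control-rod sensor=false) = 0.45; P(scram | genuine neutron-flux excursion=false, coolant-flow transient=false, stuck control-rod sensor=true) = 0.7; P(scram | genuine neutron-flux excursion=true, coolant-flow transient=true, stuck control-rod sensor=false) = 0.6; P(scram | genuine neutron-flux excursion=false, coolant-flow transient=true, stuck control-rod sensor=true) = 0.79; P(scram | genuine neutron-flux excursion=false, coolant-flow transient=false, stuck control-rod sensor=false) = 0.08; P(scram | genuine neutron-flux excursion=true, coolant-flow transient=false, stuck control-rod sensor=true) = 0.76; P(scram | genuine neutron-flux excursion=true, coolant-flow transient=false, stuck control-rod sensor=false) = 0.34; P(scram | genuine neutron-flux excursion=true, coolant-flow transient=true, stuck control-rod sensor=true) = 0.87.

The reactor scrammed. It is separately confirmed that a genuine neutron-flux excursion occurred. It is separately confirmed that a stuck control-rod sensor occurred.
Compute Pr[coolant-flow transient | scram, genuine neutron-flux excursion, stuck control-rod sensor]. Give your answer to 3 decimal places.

Sum P(scram|·) weighted by the priors over both values of coolant-flow transient:
  P(scram | genuine neutron-flux excursion, stuck control-rod sensor) = 0.76*0.9 + 0.87*0.1
        = 0.684000 + 0.087000 = 0.771000
Configurations with coolant-flow transient contribute 0.087000, so
  P(coolant-flow transient | scram, genuine neutron-flux excursion, stuck control-rod sensor) = 0.087000 / 0.771000 ≈ 0.113

Pr[coolant-flow transient | scram, genuine neutron-flux excursion, stuck control-rod sensor] ≈ 0.113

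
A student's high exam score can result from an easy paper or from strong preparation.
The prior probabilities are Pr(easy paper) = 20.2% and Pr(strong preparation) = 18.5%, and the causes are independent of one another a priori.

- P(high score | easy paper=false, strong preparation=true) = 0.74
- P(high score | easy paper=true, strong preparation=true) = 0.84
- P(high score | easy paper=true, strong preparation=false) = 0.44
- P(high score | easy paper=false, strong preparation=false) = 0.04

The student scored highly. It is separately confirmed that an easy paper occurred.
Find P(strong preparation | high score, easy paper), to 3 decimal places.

Weight on strong preparation=true, given the evidence: 0.84×0.185 = 0.155400
Normalizer over all consistent configurations: 0.44×0.815 + 0.84×0.185 = 0.514000
Posterior = 0.155400 / 0.514000 ≈ 0.302

P(strong preparation | high score, easy paper) ≈ 0.302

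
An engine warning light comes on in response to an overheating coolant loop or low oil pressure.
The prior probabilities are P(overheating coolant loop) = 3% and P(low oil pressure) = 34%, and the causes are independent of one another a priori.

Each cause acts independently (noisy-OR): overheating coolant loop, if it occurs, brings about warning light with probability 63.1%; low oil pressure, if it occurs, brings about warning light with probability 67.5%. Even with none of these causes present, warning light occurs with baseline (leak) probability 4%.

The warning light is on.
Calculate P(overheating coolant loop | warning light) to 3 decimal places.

Under noisy-OR, P(warning light | causes) = 1 − (1−0.04)·∏(1−qᵢ) over the active causes.
Sum P(warning light|·) weighted by the priors over the 4 (overheating coolant loop, low oil pressure) configurations:
  P(warning light) = 0.04×0.97×0.66 + 0.688×0.97×0.34 + 0.64576×0.03×0.66 + 0.884872×0.03×0.34
        = 0.025608 + 0.226902 + 0.012786 + 0.009026 = 0.274322
The terms with overheating coolant loop present sum to 0.021812, so
  P(overheating coolant loop | warning light) = 0.021812 / 0.274322 ≈ 0.080

P(overheating coolant loop | warning light) ≈ 0.080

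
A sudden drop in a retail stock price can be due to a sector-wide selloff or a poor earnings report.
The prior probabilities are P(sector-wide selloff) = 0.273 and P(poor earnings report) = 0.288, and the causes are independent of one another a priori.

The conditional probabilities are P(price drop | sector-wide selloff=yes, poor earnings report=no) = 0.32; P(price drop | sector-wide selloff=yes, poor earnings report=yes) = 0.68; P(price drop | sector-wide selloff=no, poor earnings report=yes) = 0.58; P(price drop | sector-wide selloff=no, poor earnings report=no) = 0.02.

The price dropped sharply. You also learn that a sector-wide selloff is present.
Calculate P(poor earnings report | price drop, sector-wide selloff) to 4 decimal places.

P(poor earnings report | price drop, sector-wide selloff) ≈ 0.4622

P(price drop | sector-wide selloff) = 0.32·0.712 + 0.68·0.288 = 0.227840 + 0.195840 = 0.423680
Restricting to configurations with poor earnings report present: 0.68·0.288 = 0.195840.
P(poor earnings report | price drop, sector-wide selloff) = 0.195840 / 0.423680 ≈ 0.4622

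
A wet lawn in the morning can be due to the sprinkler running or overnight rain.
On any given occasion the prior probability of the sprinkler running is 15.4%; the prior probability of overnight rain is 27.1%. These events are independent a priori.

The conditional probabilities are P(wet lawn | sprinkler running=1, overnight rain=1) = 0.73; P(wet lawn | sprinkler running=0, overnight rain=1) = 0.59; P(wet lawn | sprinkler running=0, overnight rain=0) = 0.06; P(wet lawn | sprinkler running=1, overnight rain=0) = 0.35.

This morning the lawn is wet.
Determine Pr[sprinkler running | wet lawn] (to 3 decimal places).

Numerator (weight on configurations with sprinkler running): 0.039293 + 0.030466 = 0.069759
Normalizer over all consistent configurations: 0.06×0.846×0.729 + 0.59×0.846×0.271 + 0.35×0.154×0.729 + 0.73×0.154×0.271 = 0.242030
P(sprinkler running | wet lawn) = 0.069759/0.242030 ≈ 0.288

Pr[sprinkler running | wet lawn] ≈ 0.288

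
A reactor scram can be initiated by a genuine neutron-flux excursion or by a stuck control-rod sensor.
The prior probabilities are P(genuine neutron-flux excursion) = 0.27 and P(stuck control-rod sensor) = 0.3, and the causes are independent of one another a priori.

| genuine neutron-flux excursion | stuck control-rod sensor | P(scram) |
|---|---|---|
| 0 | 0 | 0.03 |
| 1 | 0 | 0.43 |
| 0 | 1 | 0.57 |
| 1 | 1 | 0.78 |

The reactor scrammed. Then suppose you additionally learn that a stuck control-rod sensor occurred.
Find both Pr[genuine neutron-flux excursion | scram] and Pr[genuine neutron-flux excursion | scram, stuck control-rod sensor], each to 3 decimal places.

Pr[genuine neutron-flux excursion | scram] ≈ 0.508; Pr[genuine neutron-flux excursion | scram, stuck control-rod sensor] ≈ 0.336

For the numerator, keep only genuine neutron-flux excursion=true terms: 0.081270 + 0.063180 = 0.144450
Denominator P(scram): 0.03×0.73×0.7 + 0.57×0.73×0.3 + 0.43×0.27×0.7 + 0.78×0.27×0.3 = 0.284610
Posterior = 0.144450 / 0.284610 ≈ 0.508

Now also conditioning on stuck control-rod sensor=true:
P(scram | stuck control-rod sensor) = 0.57*0.73 + 0.78*0.27 = 0.416100 + 0.210600 = 0.626700
The genuine neutron-flux excursion-present share is 0.78*0.27 = 0.210600.
So P(genuine neutron-flux excursion | scram, stuck control-rod sensor) = 0.210600/0.626700 ≈ 0.336.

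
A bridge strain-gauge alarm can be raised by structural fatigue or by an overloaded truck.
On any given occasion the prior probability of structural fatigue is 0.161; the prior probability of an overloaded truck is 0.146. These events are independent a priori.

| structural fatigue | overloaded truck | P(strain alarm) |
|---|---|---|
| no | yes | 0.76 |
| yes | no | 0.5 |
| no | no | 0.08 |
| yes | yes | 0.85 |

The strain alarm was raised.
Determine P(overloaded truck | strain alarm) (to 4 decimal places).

P(overloaded truck | strain alarm) ≈ 0.4728

P(strain alarm) = 0.08×0.839×0.854 + 0.76×0.839×0.146 + 0.5×0.161×0.854 + 0.85×0.161×0.146 = 0.057320 + 0.093095 + 0.068747 + 0.019980 = 0.239142
Restricting to configurations with overloaded truck present: 0.093095 + 0.019980 = 0.113075.
So P(overloaded truck | strain alarm) = 0.113075/0.239142 ≈ 0.4728.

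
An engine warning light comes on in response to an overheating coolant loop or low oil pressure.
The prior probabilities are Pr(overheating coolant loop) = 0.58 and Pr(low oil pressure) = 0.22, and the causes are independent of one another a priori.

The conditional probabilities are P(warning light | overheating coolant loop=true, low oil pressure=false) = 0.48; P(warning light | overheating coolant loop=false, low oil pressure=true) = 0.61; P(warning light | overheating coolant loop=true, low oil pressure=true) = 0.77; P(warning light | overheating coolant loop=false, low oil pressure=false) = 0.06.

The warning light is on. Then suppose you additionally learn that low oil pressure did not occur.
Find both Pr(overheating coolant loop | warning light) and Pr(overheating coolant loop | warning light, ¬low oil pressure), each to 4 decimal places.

Sum P(warning light|·) weighted by the priors over the 4 (overheating coolant loop, low oil pressure) configurations:
  P(warning light) = 0.06·0.42·0.78 + 0.61·0.42·0.22 + 0.48·0.58·0.78 + 0.77·0.58·0.22
        = 0.019656 + 0.056364 + 0.217152 + 0.098252 = 0.391424
Configurations with overheating coolant loop contribute 0.315404, so
  P(overheating coolant loop | warning light) = 0.315404 / 0.391424 ≈ 0.8058

Now condition on the additional information:
By total probability over both values of overheating coolant loop:
  P(warning light | ¬low oil pressure) = 0.06*0.42 + 0.48*0.58
        = 0.025200 + 0.278400 = 0.303600
The terms with overheating coolant loop present sum to 0.278400, so
  P(overheating coolant loop | warning light, ¬low oil pressure) = 0.278400 / 0.303600 ≈ 0.9170
Ruling out low oil pressure raises the posterior on overheating coolant loop — the flip side of explaining away.

Pr(overheating coolant loop | warning light) ≈ 0.8058; Pr(overheating coolant loop | warning light, ¬low oil pressure) ≈ 0.9170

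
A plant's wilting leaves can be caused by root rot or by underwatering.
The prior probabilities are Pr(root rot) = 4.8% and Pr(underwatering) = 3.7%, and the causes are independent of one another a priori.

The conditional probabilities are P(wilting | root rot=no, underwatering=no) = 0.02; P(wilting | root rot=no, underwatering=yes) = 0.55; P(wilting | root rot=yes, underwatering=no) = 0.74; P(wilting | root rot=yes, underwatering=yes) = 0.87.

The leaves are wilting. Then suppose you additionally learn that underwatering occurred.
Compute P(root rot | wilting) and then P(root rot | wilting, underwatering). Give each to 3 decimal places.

P(root rot | wilting) ≈ 0.487; P(root rot | wilting, underwatering) ≈ 0.074

P(wilting) = 0.02·0.952·0.963 + 0.55·0.952·0.037 + 0.74·0.048·0.963 + 0.87·0.048·0.037 = 0.018336 + 0.019373 + 0.034206 + 0.001545 = 0.073460
Of this, 0.035751 comes from 0.034206 + 0.001545 (the root rot=true cases).
P(root rot | wilting) = 0.035751 / 0.073460 ≈ 0.487

With the extra evidence:
Numerator (weight on configurations with root rot): 0.87·0.048 = 0.041760
Denominator P(wilting | underwatering): 0.55·0.952 + 0.87·0.048 = 0.565360
Posterior = 0.041760 / 0.565360 ≈ 0.074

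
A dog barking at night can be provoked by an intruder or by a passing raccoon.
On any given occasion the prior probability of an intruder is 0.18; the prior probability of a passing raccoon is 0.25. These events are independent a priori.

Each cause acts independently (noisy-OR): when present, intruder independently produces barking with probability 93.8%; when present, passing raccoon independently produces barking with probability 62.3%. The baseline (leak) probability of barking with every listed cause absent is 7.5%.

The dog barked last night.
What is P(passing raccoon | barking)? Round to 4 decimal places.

Under noisy-OR, P(barking | causes) = 1 − (1−0.075)·∏(1−qᵢ) over the active causes.
For the numerator, keep only passing raccoon=true terms: 0.133511 + 0.044027 = 0.177538
Denominator P(barking): 0.075·0.82·0.75 + 0.651275·0.82·0.25 + 0.94265·0.18·0.75 + 0.978379·0.18·0.25 = 0.350921
P(passing raccoon | barking) = 0.177538/0.350921 ≈ 0.5059

P(passing raccoon | barking) ≈ 0.5059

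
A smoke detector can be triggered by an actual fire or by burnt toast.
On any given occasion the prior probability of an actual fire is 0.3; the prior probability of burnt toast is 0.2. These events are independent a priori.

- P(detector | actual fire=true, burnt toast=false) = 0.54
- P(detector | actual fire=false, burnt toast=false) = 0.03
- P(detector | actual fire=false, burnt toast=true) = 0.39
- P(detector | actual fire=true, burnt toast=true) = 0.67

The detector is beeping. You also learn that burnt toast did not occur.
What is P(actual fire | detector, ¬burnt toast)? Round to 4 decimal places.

P(detector | ¬burnt toast) = 0.03*0.7 + 0.54*0.3 = 0.021000 + 0.162000 = 0.183000
Of this, 0.162000 comes from 0.54*0.3 (the actual fire=true cases).
So P(actual fire | detector, ¬burnt toast) = 0.162000/0.183000 ≈ 0.8852.

P(actual fire | detector, ¬burnt toast) ≈ 0.8852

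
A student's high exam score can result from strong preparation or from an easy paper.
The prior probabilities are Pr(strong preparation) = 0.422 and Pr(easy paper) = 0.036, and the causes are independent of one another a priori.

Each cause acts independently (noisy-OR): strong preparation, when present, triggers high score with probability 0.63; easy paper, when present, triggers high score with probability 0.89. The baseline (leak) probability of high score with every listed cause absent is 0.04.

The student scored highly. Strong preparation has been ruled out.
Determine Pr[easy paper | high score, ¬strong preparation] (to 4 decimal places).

Under noisy-OR, P(high score | causes) = 1 − (1−0.04)·∏(1−qᵢ) over the active causes.
Weight on easy paper=true, given the evidence: 0.8944*0.036 = 0.032198
The normalizing constant is 0.04*0.964 + 0.8944*0.036 = 0.070758
Posterior = 0.032198 / 0.070758 ≈ 0.4550

Pr[easy paper | high score, ¬strong preparation] ≈ 0.4550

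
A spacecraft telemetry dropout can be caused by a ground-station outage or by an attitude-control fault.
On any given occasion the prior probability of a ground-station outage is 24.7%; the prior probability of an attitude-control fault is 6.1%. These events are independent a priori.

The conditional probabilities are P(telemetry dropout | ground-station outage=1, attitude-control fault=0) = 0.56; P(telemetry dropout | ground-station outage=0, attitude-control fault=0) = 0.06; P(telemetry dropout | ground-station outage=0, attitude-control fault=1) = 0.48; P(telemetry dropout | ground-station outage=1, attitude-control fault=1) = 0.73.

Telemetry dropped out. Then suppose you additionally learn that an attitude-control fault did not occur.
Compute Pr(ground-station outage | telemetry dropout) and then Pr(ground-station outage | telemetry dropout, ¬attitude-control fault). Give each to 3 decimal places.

Pr(ground-station outage | telemetry dropout) ≈ 0.686; Pr(ground-station outage | telemetry dropout, ¬attitude-control fault) ≈ 0.754

P(telemetry dropout) = 0.06·0.753·0.939 + 0.48·0.753·0.061 + 0.56·0.247·0.939 + 0.73·0.247·0.061 = 0.042424 + 0.022048 + 0.129882 + 0.010999 = 0.205353
Restricting to configurations with ground-station outage present: 0.129882 + 0.010999 = 0.140881.
So P(ground-station outage | telemetry dropout) = 0.140881/0.205353 ≈ 0.686.

Now also conditioning on attitude-control fault≠true:
Sum P(telemetry dropout|·) weighted by the priors over both values of ground-station outage:
  P(telemetry dropout | ¬attitude-control fault) = 0.06×0.753 + 0.56×0.247
        = 0.045180 + 0.138320 = 0.183500
Configurations with ground-station outage contribute 0.138320, so
  P(ground-station outage | telemetry dropout, ¬attitude-control fault) = 0.138320 / 0.183500 ≈ 0.754
Ruling out attitude-control fault raises the posterior on ground-station outage — the flip side of explaining away.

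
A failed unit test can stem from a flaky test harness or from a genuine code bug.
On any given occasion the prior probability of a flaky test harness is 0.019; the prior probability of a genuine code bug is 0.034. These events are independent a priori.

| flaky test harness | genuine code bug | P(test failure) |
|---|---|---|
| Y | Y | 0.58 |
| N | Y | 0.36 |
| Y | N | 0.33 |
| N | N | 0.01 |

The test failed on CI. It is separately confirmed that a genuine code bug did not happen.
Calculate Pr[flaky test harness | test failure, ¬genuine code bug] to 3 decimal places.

Pr[flaky test harness | test failure, ¬genuine code bug] ≈ 0.390

Weight on flaky test harness=true, given the evidence: 0.33×0.019 = 0.006270
Normalizer over all consistent configurations: 0.01×0.981 + 0.33×0.019 = 0.016080
P(flaky test harness | test failure, ¬genuine code bug) = 0.006270/0.016080 ≈ 0.390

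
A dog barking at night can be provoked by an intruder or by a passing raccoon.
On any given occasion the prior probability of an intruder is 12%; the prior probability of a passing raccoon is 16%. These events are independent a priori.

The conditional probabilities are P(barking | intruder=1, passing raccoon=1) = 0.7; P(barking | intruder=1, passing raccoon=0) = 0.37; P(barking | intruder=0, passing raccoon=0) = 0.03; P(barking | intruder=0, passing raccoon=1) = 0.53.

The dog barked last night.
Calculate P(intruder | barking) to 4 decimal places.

Enumerate the 4 (intruder, passing raccoon) configurations and weight by the priors:
  P(barking) = 0.03×0.88×0.84 + 0.53×0.88×0.16 + 0.37×0.12×0.84 + 0.7×0.12×0.16
        = 0.022176 + 0.074624 + 0.037296 + 0.013440 = 0.147536
Keeping only the intruder-present terms gives 0.050736, so
  P(intruder | barking) = 0.050736 / 0.147536 ≈ 0.3439

P(intruder | barking) ≈ 0.3439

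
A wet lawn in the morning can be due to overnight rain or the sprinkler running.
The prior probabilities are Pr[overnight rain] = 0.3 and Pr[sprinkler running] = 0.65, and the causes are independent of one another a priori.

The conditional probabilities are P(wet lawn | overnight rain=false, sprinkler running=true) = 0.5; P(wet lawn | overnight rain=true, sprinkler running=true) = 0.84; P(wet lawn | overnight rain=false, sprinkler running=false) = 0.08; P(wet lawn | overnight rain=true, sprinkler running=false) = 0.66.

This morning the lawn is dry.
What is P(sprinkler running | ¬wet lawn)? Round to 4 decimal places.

P(sprinkler running | ¬wet lawn) ≈ 0.4977

Weight on sprinkler running=true, given the evidence: 0.227500 + 0.031200 = 0.258700
Denominator P(¬wet lawn): 0.92*0.7*0.35 + 0.5*0.7*0.65 + 0.34*0.3*0.35 + 0.16*0.3*0.65 = 0.519800
P(sprinkler running | ¬wet lawn) = 0.258700/0.519800 ≈ 0.4977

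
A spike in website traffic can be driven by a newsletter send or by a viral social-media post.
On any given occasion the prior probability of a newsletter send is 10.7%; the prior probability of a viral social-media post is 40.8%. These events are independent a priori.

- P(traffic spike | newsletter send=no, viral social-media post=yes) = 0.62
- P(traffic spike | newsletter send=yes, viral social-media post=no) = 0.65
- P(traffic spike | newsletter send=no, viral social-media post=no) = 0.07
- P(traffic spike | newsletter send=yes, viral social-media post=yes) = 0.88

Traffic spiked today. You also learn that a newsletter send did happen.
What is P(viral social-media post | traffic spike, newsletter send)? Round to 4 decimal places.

P(viral social-media post | traffic spike, newsletter send) ≈ 0.4827

Sum P(traffic spike|·) weighted by the priors over both values of viral social-media post:
  P(traffic spike | newsletter send) = 0.65×0.592 + 0.88×0.408
        = 0.384800 + 0.359040 = 0.743840
The terms with viral social-media post present sum to 0.359040, so
  P(viral social-media post | traffic spike, newsletter send) = 0.359040 / 0.743840 ≈ 0.4827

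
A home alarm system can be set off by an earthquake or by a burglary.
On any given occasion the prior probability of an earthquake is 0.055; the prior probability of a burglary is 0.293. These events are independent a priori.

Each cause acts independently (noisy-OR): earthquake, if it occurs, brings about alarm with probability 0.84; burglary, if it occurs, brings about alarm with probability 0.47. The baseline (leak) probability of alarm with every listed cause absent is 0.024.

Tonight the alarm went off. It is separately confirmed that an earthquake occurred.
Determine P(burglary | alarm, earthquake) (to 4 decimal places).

Under noisy-OR, P(alarm | causes) = 1 − (1−0.024)·∏(1−qᵢ) over the active causes.
By total probability over both values of burglary:
  P(alarm | earthquake) = 0.84384·0.707 + 0.917235·0.293
        = 0.596595 + 0.268750 = 0.865345
Configurations with burglary contribute 0.268750, so
  P(burglary | alarm, earthquake) = 0.268750 / 0.865345 ≈ 0.3106

P(burglary | alarm, earthquake) ≈ 0.3106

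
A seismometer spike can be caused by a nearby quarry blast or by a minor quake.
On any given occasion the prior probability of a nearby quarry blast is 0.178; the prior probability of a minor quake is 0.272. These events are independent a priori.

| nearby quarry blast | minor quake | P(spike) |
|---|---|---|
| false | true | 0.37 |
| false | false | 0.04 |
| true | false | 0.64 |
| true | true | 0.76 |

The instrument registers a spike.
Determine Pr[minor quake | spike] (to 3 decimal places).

Enumerate the 4 (nearby quarry blast, minor quake) configurations and weight by the priors:
  P(spike) = 0.04*0.822*0.728 + 0.37*0.822*0.272 + 0.64*0.178*0.728 + 0.76*0.178*0.272
        = 0.023937 + 0.082726 + 0.082934 + 0.036796 = 0.226393
Keeping only the minor quake-present terms gives 0.119522, so
  P(minor quake | spike) = 0.119522 / 0.226393 ≈ 0.528

Pr[minor quake | spike] ≈ 0.528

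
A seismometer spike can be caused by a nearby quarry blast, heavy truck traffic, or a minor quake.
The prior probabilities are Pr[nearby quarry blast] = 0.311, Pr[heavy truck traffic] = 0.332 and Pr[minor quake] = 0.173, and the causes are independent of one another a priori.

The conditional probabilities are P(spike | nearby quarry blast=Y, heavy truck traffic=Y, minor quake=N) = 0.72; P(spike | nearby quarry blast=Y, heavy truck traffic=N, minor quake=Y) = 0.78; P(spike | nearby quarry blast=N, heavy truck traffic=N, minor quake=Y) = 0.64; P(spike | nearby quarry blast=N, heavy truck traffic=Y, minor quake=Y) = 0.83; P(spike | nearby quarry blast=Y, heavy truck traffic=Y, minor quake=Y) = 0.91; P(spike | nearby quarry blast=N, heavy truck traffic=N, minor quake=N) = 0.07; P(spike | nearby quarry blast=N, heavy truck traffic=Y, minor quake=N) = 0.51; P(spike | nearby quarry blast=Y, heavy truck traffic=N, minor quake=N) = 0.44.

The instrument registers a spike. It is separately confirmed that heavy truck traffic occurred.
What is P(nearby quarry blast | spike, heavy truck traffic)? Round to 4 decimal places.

P(nearby quarry blast | spike, heavy truck traffic) ≈ 0.3754

P(spike | heavy truck traffic) = 0.51×0.689×0.827 + 0.83×0.689×0.173 + 0.72×0.311×0.827 + 0.91×0.311×0.173 = 0.290600 + 0.098934 + 0.185182 + 0.048961 = 0.623677
Of this, 0.234143 comes from 0.185182 + 0.048961 (the nearby quarry blast=true cases).
Hence the posterior is 0.234143/0.623677 ≈ 0.3754.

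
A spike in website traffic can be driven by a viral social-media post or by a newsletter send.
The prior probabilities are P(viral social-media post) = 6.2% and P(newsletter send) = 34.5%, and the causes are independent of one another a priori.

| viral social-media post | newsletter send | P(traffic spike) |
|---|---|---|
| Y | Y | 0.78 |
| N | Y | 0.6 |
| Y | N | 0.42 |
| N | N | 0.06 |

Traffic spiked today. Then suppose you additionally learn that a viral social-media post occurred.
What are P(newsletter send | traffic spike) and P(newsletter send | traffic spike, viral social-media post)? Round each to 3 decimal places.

P(newsletter send | traffic spike) ≈ 0.796; P(newsletter send | traffic spike, viral social-media post) ≈ 0.494

By total probability over the 4 (viral social-media post, newsletter send) configurations:
  P(traffic spike) = 0.06*0.938*0.655 + 0.6*0.938*0.345 + 0.42*0.062*0.655 + 0.78*0.062*0.345
        = 0.036863 + 0.194166 + 0.017056 + 0.016684 = 0.264769
The terms with newsletter send present sum to 0.210850, so
  P(newsletter send | traffic spike) = 0.210850 / 0.264769 ≈ 0.796

Now also conditioning on viral social-media post=true:
P(traffic spike | viral social-media post) = 0.42·0.655 + 0.78·0.345 = 0.275100 + 0.269100 = 0.544200
Of this, 0.269100 comes from 0.78·0.345 (the newsletter send=true cases).
Hence the posterior is 0.269100/0.544200 ≈ 0.494.
The drop from 0.796 to 0.494 is the explaining-away (discounting) effect.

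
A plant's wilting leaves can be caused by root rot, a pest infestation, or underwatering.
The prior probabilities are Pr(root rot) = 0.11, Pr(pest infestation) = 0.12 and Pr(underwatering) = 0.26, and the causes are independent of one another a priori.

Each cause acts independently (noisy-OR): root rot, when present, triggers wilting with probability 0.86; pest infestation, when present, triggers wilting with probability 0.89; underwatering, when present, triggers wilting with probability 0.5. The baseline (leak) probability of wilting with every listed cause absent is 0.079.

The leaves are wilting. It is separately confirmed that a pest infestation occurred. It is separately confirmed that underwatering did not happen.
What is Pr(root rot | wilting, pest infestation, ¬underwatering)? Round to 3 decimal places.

Under noisy-OR, P(wilting | causes) = 1 − (1−0.079)·∏(1−qᵢ) over the active causes.
Enumerate both values of root rot and weight by the priors:
  P(wilting | pest infestation, ¬underwatering) = 0.89869×0.89 + 0.985817×0.11
        = 0.799834 + 0.108440 = 0.908274
Keeping only the root rot-present terms gives 0.108440, so
  P(root rot | wilting, pest infestation, ¬underwatering) = 0.108440 / 0.908274 ≈ 0.119

Pr(root rot | wilting, pest infestation, ¬underwatering) ≈ 0.119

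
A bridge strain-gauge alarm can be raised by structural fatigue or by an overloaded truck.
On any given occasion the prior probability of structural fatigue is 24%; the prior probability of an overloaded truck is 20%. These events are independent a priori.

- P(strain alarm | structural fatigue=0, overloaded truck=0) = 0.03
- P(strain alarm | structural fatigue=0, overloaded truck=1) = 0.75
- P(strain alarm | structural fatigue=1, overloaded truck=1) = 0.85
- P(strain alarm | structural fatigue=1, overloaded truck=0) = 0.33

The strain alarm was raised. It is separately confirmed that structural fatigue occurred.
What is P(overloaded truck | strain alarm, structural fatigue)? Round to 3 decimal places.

P(strain alarm | structural fatigue) = 0.33·0.8 + 0.85·0.2 = 0.264000 + 0.170000 = 0.434000
Of this, 0.170000 comes from 0.85·0.2 (the overloaded truck=true cases).
P(overloaded truck | strain alarm, structural fatigue) = 0.170000 / 0.434000 ≈ 0.392

P(overloaded truck | strain alarm, structural fatigue) ≈ 0.392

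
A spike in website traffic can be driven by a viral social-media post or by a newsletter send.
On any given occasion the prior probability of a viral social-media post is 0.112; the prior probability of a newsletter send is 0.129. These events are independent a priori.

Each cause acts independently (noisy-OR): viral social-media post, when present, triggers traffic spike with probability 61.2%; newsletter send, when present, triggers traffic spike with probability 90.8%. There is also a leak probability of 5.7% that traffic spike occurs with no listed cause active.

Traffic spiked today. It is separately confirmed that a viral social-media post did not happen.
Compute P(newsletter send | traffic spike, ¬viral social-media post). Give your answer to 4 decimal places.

P(newsletter send | traffic spike, ¬viral social-media post) ≈ 0.7035

Under noisy-OR, P(traffic spike | causes) = 1 − (1−0.057)·∏(1−qᵢ) over the active causes.
P(traffic spike | ¬viral social-media post) = 0.057*0.871 + 0.913244*0.129 = 0.049647 + 0.117808 = 0.167455
The newsletter send-present share is 0.913244*0.129 = 0.117808.
Hence the posterior is 0.117808/0.167455 ≈ 0.7035.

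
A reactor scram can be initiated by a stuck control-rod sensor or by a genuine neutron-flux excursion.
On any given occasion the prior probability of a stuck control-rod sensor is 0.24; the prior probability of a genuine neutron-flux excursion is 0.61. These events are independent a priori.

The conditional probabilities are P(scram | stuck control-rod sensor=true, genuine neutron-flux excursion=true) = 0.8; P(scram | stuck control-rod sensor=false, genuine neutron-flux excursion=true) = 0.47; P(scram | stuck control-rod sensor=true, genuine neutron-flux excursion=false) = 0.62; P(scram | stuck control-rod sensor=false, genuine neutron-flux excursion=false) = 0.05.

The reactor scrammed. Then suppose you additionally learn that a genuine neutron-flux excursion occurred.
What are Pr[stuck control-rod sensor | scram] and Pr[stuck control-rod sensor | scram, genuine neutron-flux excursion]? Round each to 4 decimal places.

Enumerate the 4 (stuck control-rod sensor, genuine neutron-flux excursion) configurations and weight by the priors:
  P(scram) = 0.05×0.76×0.39 + 0.47×0.76×0.61 + 0.62×0.24×0.39 + 0.8×0.24×0.61
        = 0.014820 + 0.217892 + 0.058032 + 0.117120 = 0.407864
The terms with stuck control-rod sensor present sum to 0.175152, so
  P(stuck control-rod sensor | scram) = 0.175152 / 0.407864 ≈ 0.4294

Now also conditioning on genuine neutron-flux excursion=true:
P(scram | genuine neutron-flux excursion) = 0.47·0.76 + 0.8·0.24 = 0.357200 + 0.192000 = 0.549200
Of this, 0.192000 comes from 0.8·0.24 (the stuck control-rod sensor=true cases).
P(stuck control-rod sensor | scram, genuine neutron-flux excursion) = 0.192000 / 0.549200 ≈ 0.3496
— genuine neutron-flux excursion explains away the evidence for stuck control-rod sensor.

Pr[stuck control-rod sensor | scram] ≈ 0.4294; Pr[stuck control-rod sensor | scram, genuine neutron-flux excursion] ≈ 0.3496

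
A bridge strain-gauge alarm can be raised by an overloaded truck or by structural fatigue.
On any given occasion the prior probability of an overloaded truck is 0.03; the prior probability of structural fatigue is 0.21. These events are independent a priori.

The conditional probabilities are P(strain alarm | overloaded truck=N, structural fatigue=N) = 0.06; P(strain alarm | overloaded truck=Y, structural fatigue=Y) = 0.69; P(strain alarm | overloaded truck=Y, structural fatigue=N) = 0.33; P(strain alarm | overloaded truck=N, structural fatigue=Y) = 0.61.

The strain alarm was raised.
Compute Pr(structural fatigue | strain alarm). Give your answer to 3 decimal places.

Pr(structural fatigue | strain alarm) ≈ 0.705

Numerator (weight on configurations with structural fatigue): 0.124257 + 0.004347 = 0.128604
The normalizing constant is 0.06·0.97·0.79 + 0.61·0.97·0.21 + 0.33·0.03·0.79 + 0.69·0.03·0.21 = 0.182403
P(structural fatigue | strain alarm) = 0.128604/0.182403 ≈ 0.705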